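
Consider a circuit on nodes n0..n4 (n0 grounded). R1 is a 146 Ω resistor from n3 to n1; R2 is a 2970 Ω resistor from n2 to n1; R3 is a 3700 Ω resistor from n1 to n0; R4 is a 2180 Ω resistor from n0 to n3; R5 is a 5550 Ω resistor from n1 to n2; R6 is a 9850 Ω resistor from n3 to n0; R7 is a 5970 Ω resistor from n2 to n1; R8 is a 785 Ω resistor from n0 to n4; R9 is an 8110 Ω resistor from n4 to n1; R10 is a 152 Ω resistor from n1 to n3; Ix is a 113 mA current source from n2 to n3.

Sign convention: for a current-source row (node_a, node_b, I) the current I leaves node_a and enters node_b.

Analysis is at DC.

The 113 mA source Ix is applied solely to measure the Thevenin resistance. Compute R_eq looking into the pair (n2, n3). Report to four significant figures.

MNA unknowns: 4 node voltages V₁..V_4
R1: Y=0.006849 on G[3,1]
R2: Y=0.0003367 on G[2,1]
R3: Y=0.0002703 on G[1,0]
R4: Y=0.0004587 on G[0,3]
R5: Y=0.0001802 on G[1,2]
R6: Y=0.0001015 on G[3,0]
R7: Y=0.0001675 on G[2,1]
R8: Y=0.001274 on G[0,4]
R9: Y=0.0001233 on G[4,1]
R10: Y=0.006579 on G[1,3]
Ix: z[2]−=0.113, z[3]+=0.113
solve → V1=-4.917, V2=-170.0, V3=3.358, V4=-0.4339

R_eq = 1534. Ω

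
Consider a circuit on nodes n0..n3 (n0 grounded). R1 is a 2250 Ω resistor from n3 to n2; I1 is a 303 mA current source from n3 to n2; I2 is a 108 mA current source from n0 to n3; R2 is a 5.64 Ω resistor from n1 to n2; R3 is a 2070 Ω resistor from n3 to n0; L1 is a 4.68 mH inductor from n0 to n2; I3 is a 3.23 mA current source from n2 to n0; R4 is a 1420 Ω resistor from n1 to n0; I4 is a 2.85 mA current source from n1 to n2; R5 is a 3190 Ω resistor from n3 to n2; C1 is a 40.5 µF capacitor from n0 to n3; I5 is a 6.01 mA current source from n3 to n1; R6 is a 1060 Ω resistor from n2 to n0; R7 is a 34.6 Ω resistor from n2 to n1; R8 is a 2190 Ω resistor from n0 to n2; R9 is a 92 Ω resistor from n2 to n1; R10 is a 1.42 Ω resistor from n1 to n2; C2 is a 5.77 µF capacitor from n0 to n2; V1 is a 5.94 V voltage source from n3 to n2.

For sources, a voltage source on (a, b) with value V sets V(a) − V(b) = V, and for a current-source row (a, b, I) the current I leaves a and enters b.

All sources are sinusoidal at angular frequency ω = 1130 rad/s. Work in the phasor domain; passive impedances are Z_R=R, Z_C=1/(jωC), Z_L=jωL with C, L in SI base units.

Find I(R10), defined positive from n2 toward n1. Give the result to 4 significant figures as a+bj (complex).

-0.001338+0.0003803j A

Element admittances at ω=1130 rad/s:
  Y(R1) = 0.0004444+0.000j S between n3,n2
  I1: injects 0.303 A into n2 (from n3)
  I2: injects 0.108 A into n3 (from n0)
  Y(R2) = 0.1773+0.000j S between n1,n2
  Y(R3) = 0.0004831+0.000j S between n3,n0
  Y(L1) = 0.000-0.1891j S between n0,n2
  I3: injects 0.00323 A into n0 (from n2)
  Y(R4) = 0.0007042+0.000j S between n1,n0
  I4: injects 0.00285 A into n2 (from n1)
  Y(R5) = 0.0003135+0.000j S between n3,n2
  Y(C1) = 0.000+0.04577j S between n0,n3
  I5: injects 0.00601 A into n1 (from n3)
  Y(R6) = 0.0009434+0.000j S between n2,n0
  Y(R7) = 0.02890+0.000j S between n2,n1
  Y(R8) = 0.0004566+0.000j S between n0,n2
  Y(R9) = 0.01087+0.000j S between n2,n1
  Y(R10) = 0.7042+0.000j S between n1,n2
  Y(C2) = 0.000+0.006520j S between n0,n2
  V1: constraint V(n3)−V(n2) = 5.94
Assemble and solve the 4×4 MNA system:
  V(n1)=2.002+0.7065j  V(n2)=2.000+0.7070j  V(n3)=7.940+0.7070j
  i(V1)=-0.1770-0.3637j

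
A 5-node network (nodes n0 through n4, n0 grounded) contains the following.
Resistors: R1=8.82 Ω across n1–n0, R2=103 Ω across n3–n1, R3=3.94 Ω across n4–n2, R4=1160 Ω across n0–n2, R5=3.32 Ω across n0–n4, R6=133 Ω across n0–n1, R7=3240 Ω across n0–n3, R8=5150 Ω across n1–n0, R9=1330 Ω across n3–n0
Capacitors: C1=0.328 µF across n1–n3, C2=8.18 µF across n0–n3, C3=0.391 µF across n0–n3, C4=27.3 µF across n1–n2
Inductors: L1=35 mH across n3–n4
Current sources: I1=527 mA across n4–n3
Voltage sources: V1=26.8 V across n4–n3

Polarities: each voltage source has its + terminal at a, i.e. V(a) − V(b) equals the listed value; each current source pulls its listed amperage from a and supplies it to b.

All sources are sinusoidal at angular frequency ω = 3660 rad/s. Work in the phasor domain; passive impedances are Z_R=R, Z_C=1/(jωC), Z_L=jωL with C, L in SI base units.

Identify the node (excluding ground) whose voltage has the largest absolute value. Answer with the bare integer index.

3

MNA unknowns: 4 node voltages V₁..V_4 plus 1 source current (V1)
R1: Y=0.1134+0.000j on G[1,0]
C1: Y=0.000+0.001200j on G[1,3]
R2: Y=0.009709+0.000j on G[3,1]
C2: Y=0.000+0.02994j on G[0,3]
R3: Y=0.2538+0.000j on G[4,2]
L1: Y=0.000-0.007806j on G[3,4]
I1: z[4]−=0.527, z[3]+=0.527
R4: Y=0.0008621+0.000j on G[0,2]
R5: Y=0.3012+0.000j on G[0,4]
C3: Y=0.000+0.001431j on G[0,3]
C4: Y=0.000+0.09992j on G[1,2]
R6: Y=0.007519+0.000j on G[0,1]
R7: Y=0.0003086+0.000j on G[0,3]
R8: Y=0.0001942+0.000j on G[1,0]
R9: Y=0.0007519+0.000j on G[3,0]
V1: row V4−V3=26.8, i_V1 at 4,3
solve → V1=-1.535+1.645j, V2=0.7139+1.135j, V3=-25.88+2.024j, V4=0.9170+2.024j
aux → i_V1=-0.8548-0.6261j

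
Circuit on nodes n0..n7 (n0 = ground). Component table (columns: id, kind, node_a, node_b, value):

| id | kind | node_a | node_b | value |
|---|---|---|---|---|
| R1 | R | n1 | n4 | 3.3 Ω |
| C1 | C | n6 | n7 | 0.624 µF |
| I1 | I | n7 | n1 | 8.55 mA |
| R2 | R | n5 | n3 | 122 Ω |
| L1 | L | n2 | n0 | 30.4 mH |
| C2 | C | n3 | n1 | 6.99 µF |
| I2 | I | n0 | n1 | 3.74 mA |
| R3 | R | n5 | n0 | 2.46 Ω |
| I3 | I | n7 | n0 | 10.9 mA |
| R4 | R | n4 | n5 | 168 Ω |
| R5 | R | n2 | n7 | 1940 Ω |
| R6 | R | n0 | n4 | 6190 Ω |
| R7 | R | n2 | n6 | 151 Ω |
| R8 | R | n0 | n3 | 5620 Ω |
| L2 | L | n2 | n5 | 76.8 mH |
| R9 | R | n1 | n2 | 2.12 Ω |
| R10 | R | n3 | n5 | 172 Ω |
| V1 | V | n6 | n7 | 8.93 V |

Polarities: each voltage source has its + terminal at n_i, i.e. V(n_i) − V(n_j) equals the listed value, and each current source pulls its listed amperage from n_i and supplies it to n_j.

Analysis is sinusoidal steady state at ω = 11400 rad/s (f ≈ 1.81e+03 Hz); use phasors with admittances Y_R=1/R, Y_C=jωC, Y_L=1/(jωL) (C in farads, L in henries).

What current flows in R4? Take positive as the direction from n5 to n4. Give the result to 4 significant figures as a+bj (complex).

Element admittances at ω=11400 rad/s:
  Y(R1) = 0.3030+0.000j S between n1,n4
  Y(C1) = 0.000+0.007114j S between n6,n7
  I1: injects 0.00855 A into n1 (from n7)
  Y(R2) = 0.008197+0.000j S between n5,n3
  Y(L1) = 0.000-0.002886j S between n2,n0
  Y(C2) = 0.000+0.07969j S between n3,n1
  I2: injects 0.00374 A into n1 (from n0)
  Y(R3) = 0.4065+0.000j S between n5,n0
  I3: injects 0.0109 A into n0 (from n7)
  Y(R4) = 0.005952+0.000j S between n4,n5
  Y(R5) = 0.0005155+0.000j S between n2,n7
  Y(R6) = 0.0001616+0.000j S between n0,n4
  Y(R7) = 0.006623+0.000j S between n2,n6
  Y(R8) = 0.0001779+0.000j S between n0,n3
  Y(L2) = 0.000-0.001142j S between n2,n5
  Y(R9) = 0.4717+0.000j S between n1,n2
  Y(R10) = 0.005814+0.000j S between n3,n5
  V1: constraint V(n6)−V(n7) = 8.93
Assemble and solve the 8×8 MNA system:
  V(n1)=-0.3750-0.04226j  V(n2)=-0.4159-0.04577j  V(n3)=-0.3572-0.1029j  V(n4)=-0.3679-0.04148j  V(n5)=-0.01699-0.002891j  V(n6)=-2.496-0.04577j  V(n7)=-11.43-0.04577j
  i(V1)=0.01377-0.06352j

0.002089+0.0002297j A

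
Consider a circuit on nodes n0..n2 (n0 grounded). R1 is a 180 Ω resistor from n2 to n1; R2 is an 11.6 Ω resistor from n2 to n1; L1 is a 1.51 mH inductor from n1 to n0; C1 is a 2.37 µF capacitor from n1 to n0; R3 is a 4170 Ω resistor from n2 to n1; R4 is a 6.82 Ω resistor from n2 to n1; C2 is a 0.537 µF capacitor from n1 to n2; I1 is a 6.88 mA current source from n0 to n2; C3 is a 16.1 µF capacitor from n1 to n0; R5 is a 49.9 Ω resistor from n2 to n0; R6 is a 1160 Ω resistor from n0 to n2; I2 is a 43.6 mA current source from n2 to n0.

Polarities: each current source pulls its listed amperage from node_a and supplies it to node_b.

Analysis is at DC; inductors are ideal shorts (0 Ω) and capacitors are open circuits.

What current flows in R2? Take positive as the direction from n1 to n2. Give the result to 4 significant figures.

Element admittances at DC:
  Y(R1) = 0.005556 S between n2,n1
  Y(R2) = 0.08621 S between n2,n1
  L1: short n1↔n0 (DC inductor)
  Y(C1) = 0.000 S between n1,n0
  Y(R3) = 0.0002398 S between n2,n1
  Y(R4) = 0.1466 S between n2,n1
  Y(C2) = 0.000 S between n1,n2
  I1: injects 0.00688 A into n2 (from n0)
  Y(C3) = 0.000 S between n1,n0
  Y(R5) = 0.02004 S between n2,n0
  Y(R6) = 0.0008621 S between n0,n2
  I2: injects 0.0436 A into n0 (from n2)
Assemble and solve the 3×3 MNA system:
  V(n1)=0.000  V(n2)=-0.1415
  i(L1)=-0.03376

0.01220 A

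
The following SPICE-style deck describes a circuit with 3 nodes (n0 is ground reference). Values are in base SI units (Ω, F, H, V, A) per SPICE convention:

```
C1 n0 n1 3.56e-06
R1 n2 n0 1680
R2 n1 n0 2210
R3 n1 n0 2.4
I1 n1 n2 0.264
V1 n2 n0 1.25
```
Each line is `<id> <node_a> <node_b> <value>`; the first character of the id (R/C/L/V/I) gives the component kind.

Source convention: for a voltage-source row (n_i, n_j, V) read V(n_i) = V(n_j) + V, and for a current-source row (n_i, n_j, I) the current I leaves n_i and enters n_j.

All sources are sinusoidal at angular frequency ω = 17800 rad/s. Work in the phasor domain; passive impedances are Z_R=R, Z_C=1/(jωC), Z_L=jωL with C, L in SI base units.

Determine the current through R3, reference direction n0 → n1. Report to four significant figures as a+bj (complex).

MNA unknowns: 2 node voltages V₁..V_2 plus 1 source current (V1)
C1: Y=0.000+0.06337j on G[0,1]
R1: Y=0.0005952+0.000j on G[2,0]
R2: Y=0.0004525+0.000j on G[1,0]
R3: Y=0.4167+0.000j on G[1,0]
I1: z[1]−=0.264, z[2]+=0.264
V1: row V2−V0=1.25, i_V1 at 2,0
solve → V1=-0.6186+0.09398j, V2=1.250+0.000j
aux → i_V1=0.2633+0.000j

0.2578-0.03916j A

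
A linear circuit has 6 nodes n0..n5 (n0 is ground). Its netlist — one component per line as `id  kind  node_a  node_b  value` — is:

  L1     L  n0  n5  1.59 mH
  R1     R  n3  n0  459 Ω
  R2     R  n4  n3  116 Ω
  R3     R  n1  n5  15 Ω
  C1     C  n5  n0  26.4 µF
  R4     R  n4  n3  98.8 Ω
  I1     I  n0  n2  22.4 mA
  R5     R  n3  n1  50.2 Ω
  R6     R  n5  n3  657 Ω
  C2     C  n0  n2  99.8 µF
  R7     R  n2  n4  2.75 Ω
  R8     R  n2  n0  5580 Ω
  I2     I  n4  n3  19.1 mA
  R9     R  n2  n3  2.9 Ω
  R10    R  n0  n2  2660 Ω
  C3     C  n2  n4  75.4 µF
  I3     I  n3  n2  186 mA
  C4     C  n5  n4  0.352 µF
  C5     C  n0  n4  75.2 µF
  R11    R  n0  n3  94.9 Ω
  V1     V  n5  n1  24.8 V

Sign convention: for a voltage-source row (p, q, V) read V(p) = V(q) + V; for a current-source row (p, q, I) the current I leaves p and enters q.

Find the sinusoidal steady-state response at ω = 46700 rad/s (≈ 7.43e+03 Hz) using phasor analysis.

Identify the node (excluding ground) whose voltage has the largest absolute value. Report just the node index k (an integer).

1

Apply KCL at each of the 5 non-ground nodes and solve the resulting linear system.
Node n1: branches {R3, R5, V1} → V_1 = -24.79-0.3703j
Node n2: branches {I1, C2, R7, R8, R9, R10, C3, I3} → V_2 = -0.002080+0.06010j
Node n3: branches {R1, R2, R4, R5, R6, I2, R9, I3, R11} → V_3 = -1.663+0.03386j
Node n4: branches {R2, R4, R7, I2, C3, C4, C5} → V_4 = 0.0001929+0.03641j
Node n5: branches {L1, R3, C1, R6, C4, V1} → V_5 = 0.007015-0.3703j
Source currents: i(V1)=-2.114-0.008051j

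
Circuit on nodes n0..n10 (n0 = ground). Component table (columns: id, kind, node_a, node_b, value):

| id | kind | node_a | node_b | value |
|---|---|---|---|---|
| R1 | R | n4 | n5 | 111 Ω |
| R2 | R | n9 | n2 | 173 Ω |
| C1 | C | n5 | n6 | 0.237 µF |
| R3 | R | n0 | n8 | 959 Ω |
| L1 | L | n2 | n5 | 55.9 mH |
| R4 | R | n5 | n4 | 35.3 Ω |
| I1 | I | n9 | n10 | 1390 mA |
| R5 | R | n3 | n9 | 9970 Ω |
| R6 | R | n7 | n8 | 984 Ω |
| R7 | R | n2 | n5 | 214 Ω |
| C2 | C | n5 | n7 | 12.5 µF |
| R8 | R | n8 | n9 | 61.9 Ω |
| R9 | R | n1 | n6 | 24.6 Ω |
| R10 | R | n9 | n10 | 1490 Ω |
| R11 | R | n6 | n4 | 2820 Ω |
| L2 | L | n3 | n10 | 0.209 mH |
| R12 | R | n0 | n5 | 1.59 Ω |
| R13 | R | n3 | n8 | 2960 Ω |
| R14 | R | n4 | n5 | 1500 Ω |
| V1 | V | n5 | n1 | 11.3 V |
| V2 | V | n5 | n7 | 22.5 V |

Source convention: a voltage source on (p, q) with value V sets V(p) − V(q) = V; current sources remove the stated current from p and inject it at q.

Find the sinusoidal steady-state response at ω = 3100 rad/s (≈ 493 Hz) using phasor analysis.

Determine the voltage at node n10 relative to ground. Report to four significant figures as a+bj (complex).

1248-2.958j V

MNA unknowns: 10 node voltages V₁..V_10 plus 2 source currents (V1, V2)
R1: Y=0.009009+0.000j on G[4,5]
R2: Y=0.005780+0.000j on G[9,2]
C1: Y=0.000+0.0007347j on G[5,6]
R3: Y=0.001043+0.000j on G[0,8]
L1: Y=0.000-0.005771j on G[2,5]
R4: Y=0.02833+0.000j on G[5,4]
I1: z[9]−=1.39, z[10]+=1.39
R5: Y=0.0001003+0.000j on G[3,9]
R6: Y=0.001016+0.000j on G[7,8]
R7: Y=0.004673+0.000j on G[2,5]
C2: Y=0.000+0.03875j on G[5,7]
R8: Y=0.01616+0.000j on G[8,9]
R9: Y=0.04065+0.000j on G[1,6]
R10: Y=0.0006711+0.000j on G[9,10]
R11: Y=0.0003546+0.000j on G[6,4]
L2: Y=0.000-1.543j on G[3,10]
R12: Y=0.6289+0.000j on G[0,5]
R13: Y=0.0003378+0.000j on G[3,8]
R14: Y=0.0006667+0.000j on G[4,5]
V1: row V5−V1=11.3, i_V1 at 5,1
V2: row V5−V7=22.5, i_V2 at 5,7
solve → V1=-11.32+0.004727j, V2=-4.458-4.221j, V3=1248-3.311j, V4=-0.1215+0.006582j, V5=-0.01792+0.004727j, V6=-11.22+0.2054j, V7=-22.52+0.004727j, V8=10.81-2.851j, V9=-12.27-3.205j, V10=1248-2.958j
aux → i_V1=-0.004082-0.008158j, i_V2=-0.03387-0.8690j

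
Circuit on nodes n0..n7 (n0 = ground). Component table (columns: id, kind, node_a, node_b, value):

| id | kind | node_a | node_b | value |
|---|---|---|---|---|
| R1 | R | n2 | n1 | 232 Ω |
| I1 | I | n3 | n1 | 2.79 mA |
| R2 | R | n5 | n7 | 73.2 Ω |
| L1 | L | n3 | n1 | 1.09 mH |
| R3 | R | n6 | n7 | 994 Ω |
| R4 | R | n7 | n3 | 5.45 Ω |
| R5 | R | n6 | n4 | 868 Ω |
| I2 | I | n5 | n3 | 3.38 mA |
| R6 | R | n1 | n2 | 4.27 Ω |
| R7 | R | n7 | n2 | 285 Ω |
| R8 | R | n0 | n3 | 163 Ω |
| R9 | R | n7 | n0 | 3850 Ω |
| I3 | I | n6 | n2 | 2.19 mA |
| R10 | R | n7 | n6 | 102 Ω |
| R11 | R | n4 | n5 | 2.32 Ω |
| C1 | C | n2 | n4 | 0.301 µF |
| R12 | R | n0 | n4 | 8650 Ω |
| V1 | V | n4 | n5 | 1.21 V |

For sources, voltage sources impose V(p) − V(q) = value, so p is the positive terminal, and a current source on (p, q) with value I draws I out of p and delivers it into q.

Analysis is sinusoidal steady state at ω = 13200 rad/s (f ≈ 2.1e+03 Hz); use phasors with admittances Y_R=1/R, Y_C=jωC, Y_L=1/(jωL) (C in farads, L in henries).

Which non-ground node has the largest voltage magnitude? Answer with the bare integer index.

MNA unknowns: 7 node voltages V₁..V_7 plus 1 source current (V1)
R1: Y=0.004310+0.000j on G[2,1]
I1: z[3]−=0.00279, z[1]+=0.00279
R2: Y=0.01366+0.000j on G[5,7]
L1: Y=0.000-0.06950j on G[3,1]
R3: Y=0.001006+0.000j on G[6,7]
R4: Y=0.1835+0.000j on G[7,3]
R5: Y=0.001152+0.000j on G[6,4]
I2: z[5]−=0.00338, z[3]+=0.00338
R6: Y=0.2342+0.000j on G[1,2]
R7: Y=0.003509+0.000j on G[7,2]
R8: Y=0.006135+0.000j on G[0,3]
R9: Y=0.0002597+0.000j on G[7,0]
I3: z[6]−=0.00219, z[2]+=0.00219
R10: Y=0.009804+0.000j on G[7,6]
R11: Y=0.4310+0.000j on G[4,5]
C1: Y=0.000+0.003973j on G[2,4]
R12: Y=0.0001156+0.000j on G[0,4]
V1: row V4−V5=1.21, i_V1 at 4,5
solve → V1=-0.05024+0.09392j, V2=-0.03589+0.1051j, V3=-0.01182+0.004513j, V4=0.7379-0.2173j, V5=-0.4721-0.2173j, V6=-0.1566-0.02987j, V7=-0.04929-0.009891j
aux → i_V1=-0.5239-0.002833j

4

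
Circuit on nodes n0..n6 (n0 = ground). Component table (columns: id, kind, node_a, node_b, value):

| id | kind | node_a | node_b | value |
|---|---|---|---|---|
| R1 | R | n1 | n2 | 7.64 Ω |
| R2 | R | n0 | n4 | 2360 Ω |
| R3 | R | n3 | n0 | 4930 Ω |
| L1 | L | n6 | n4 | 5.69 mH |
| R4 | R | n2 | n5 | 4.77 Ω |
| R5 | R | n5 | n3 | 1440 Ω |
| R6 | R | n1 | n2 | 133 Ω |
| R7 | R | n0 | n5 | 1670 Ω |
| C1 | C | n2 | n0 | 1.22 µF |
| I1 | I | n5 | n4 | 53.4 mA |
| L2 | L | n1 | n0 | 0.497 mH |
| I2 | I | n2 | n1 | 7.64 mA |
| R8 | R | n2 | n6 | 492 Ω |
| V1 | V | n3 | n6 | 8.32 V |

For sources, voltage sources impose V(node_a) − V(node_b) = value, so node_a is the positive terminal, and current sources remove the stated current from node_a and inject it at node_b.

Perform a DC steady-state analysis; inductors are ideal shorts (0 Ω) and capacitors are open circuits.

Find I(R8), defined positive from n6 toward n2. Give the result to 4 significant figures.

Apply KCL at each of the 6 non-ground nodes and solve the resulting linear system.
Node n1: branches {R1, R6, L2, I2} → V_1 = 0.000
Node n2: branches {R1, R4, R6, C1, I2, R8} → V_2 = -0.1274
Node n3: branches {R3, R5, V1} → V_3 = 21.88
Node n4: branches {R2, L1, I1} → V_4 = 13.56
Node n5: branches {R4, R5, R7, I1} → V_5 = -0.3078
Node n6: branches {L1, R8, V1} → V_6 = 13.56
Source currents: i(L1)=-0.04766, i(L2)=-0.009997, i(V1)=-0.01984

0.02781 A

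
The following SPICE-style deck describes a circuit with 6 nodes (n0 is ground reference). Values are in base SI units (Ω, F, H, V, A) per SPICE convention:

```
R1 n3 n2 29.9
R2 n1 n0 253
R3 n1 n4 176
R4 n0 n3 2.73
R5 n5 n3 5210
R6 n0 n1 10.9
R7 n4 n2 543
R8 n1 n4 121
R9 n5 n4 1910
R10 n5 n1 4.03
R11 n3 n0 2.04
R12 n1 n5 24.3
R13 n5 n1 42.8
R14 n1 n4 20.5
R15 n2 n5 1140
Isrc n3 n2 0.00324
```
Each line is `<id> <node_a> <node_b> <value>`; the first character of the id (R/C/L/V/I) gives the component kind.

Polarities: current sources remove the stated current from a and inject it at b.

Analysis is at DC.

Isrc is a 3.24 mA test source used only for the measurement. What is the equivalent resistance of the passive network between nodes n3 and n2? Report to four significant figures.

MNA unknowns: 5 node voltages V₁..V_5
R1: Y=0.03344 on G[3,2]
R2: Y=0.003953 on G[1,0]
R3: Y=0.005682 on G[1,4]
R4: Y=0.3663 on G[0,3]
R5: Y=0.0001919 on G[5,3]
R6: Y=0.09174 on G[0,1]
R7: Y=0.001842 on G[4,2]
R8: Y=0.008264 on G[1,4]
R9: Y=0.0005236 on G[5,4]
R10: Y=0.2481 on G[5,1]
R11: Y=0.4902 on G[3,0]
R12: Y=0.04115 on G[1,5]
R13: Y=0.02336 on G[5,1]
R14: Y=0.04878 on G[1,4]
R15: Y=0.0008772 on G[2,5]
Isrc: z[3]−=0.00324, z[2]+=0.00324
solve → V1=0.002423, V2=0.08966, V3=-0.0002707, V4=0.004893, V5=0.002669

R_eq = 27.76 Ω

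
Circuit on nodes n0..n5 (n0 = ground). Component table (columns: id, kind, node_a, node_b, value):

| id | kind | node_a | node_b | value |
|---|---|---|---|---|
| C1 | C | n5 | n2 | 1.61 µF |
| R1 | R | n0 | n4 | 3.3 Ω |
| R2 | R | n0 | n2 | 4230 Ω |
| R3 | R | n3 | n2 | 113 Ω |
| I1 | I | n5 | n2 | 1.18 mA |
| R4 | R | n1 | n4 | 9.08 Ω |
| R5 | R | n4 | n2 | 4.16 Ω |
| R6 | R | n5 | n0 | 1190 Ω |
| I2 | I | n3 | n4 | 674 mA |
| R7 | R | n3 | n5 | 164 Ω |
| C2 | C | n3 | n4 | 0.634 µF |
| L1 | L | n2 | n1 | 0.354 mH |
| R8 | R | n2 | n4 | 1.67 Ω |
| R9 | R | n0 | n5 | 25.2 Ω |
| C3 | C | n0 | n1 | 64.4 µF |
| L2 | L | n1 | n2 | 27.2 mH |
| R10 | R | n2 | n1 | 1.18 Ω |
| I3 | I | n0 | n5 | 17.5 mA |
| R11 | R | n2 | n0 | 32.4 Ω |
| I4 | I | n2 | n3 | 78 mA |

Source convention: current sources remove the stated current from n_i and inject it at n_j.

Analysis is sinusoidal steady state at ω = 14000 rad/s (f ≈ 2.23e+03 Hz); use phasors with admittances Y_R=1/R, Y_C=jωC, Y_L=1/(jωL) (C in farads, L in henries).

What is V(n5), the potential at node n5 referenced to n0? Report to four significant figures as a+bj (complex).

-1.856+3.320j V

MNA unknowns: 5 node voltages V₁..V_5
C1: Y=0.000+0.02254j on G[5,2]
R1: Y=0.3030+0.000j on G[0,4]
R2: Y=0.0002364+0.000j on G[0,2]
R3: Y=0.008850+0.000j on G[3,2]
I1: z[5]−=0.00118, z[2]+=0.00118
R4: Y=0.1101+0.000j on G[1,4]
R5: Y=0.2404+0.000j on G[4,2]
R6: Y=0.0008403+0.000j on G[5,0]
I2: z[3]−=0.674, z[4]+=0.674
R7: Y=0.006098+0.000j on G[3,5]
C2: Y=0.000+0.008876j on G[3,4]
L1: Y=0.000-0.2018j on G[2,1]
R8: Y=0.5988+0.000j on G[2,4]
R9: Y=0.03968+0.000j on G[0,5]
C3: Y=0.000+0.9016j on G[0,1]
L2: Y=0.000-0.002626j on G[1,2]
R10: Y=0.8475+0.000j on G[2,1]
I3: z[0]−=0.0175, z[5]+=0.0175
R11: Y=0.03086+0.000j on G[2,0]
I4: z[2]−=0.078, z[3]+=0.078
solve → V1=-0.06656+0.002386j, V2=-0.1080-0.04677j, V3=-29.31+18.93j, V4=0.3241-0.2412j, V5=-1.856+3.320j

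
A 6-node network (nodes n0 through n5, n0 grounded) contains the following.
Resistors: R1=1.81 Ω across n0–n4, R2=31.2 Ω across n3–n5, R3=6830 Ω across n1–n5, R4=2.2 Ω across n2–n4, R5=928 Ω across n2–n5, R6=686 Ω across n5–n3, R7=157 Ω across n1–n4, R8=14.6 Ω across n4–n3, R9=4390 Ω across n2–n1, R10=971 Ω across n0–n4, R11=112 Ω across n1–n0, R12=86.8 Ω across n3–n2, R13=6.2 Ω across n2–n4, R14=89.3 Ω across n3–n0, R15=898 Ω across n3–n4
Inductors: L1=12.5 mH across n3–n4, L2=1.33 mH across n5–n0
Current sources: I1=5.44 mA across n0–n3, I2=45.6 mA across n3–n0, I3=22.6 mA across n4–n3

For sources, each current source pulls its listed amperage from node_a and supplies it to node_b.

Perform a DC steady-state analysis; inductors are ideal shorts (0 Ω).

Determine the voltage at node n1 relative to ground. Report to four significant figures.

-0.02803 V

MNA unknowns: 5 node voltages V₁..V_5 plus 2 source currents (L1, L2)
R1: Y=0.5525 on G[0,4]
R2: Y=0.03205 on G[3,5]
R3: Y=0.0001464 on G[1,5]
R4: Y=0.4545 on G[2,4]
L1: row V3−V4=0, i_L1 at 3,4
I1: z[0]−=0.00544, z[3]+=0.00544
R5: Y=0.001078 on G[2,5]
L2: row V5−V0=0, i_L2 at 5,0
I2: z[3]−=0.0456, z[0]+=0.0456
R6: Y=0.001458 on G[5,3]
R7: Y=0.006369 on G[1,4]
R8: Y=0.06849 on G[4,3]
R9: Y=0.0002278 on G[2,1]
R10: Y=0.001030 on G[0,4]
R11: Y=0.008929 on G[1,0]
R12: Y=0.01152 on G[3,2]
R13: Y=0.1613 on G[2,4]
R14: Y=0.01120 on G[3,0]
R15: Y=0.001114 on G[3,4]
I3: z[4]−=0.0226, z[3]+=0.0226
solve → V1=-0.02803, V2=-0.06646, V3=-0.06659, V4=-0.06659, V5=0.000
aux → i_L1=-0.01458, i_L2=-0.002307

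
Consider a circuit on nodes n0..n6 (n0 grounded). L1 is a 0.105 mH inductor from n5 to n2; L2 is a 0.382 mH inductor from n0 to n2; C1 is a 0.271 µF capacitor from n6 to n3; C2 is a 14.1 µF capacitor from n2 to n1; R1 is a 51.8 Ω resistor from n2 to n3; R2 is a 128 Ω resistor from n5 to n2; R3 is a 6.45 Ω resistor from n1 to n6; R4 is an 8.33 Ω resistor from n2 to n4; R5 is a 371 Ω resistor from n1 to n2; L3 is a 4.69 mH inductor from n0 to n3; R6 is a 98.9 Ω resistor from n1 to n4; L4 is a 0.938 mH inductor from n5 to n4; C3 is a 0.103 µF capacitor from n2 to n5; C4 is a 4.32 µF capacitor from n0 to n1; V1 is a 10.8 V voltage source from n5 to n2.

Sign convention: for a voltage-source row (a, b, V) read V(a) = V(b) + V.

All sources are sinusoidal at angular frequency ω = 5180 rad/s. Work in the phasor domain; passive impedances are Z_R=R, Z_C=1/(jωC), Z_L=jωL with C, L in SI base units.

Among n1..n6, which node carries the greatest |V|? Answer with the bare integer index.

Element admittances at ω=5180 rad/s:
  Y(L1) = 0.000-1.839j S between n5,n2
  Y(L2) = 0.000-0.5054j S between n0,n2
  Y(C1) = 0.000+0.001404j S between n6,n3
  Y(C2) = 0.000+0.07304j S between n2,n1
  Y(R1) = 0.01931+0.000j S between n2,n3
  Y(R2) = 0.007812+0.000j S between n5,n2
  Y(R3) = 0.1550+0.000j S between n1,n6
  Y(R4) = 0.1200+0.000j S between n2,n4
  Y(R5) = 0.002695+0.000j S between n1,n2
  Y(L3) = 0.000-0.04116j S between n0,n3
  Y(R6) = 0.01011+0.000j S between n1,n4
  Y(L4) = 0.000-0.2058j S between n5,n4
  Y(C3) = 0.000+0.0005335j S between n2,n5
  Y(C4) = 0.000+0.02238j S between n0,n1
  V1: constraint V(n5)−V(n2) = 10.8
Assemble and solve the 7×7 MNA system:
  V(n1)=-0.4159-0.8900j  V(n2)=-0.02134-0.03969j  V(n3)=0.03593+0.003469j  V(n4)=7.714-4.951j  V(n5)=10.78-0.03969j  V(n6)=-0.4240-0.8858j
  i(V1)=-1.095+20.48j

5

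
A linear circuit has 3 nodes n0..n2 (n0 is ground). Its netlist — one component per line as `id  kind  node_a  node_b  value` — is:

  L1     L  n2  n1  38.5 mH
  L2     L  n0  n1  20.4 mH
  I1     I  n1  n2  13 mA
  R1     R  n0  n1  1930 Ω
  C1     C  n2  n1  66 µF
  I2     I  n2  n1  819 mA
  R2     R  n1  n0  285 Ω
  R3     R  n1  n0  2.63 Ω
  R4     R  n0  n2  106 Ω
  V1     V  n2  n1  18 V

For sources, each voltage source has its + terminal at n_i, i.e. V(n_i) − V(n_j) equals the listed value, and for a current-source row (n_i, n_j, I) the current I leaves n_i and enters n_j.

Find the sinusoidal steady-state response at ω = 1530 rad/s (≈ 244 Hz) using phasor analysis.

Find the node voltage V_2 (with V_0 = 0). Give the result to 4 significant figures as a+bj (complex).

17.57-0.03487j V

Element admittances at ω=1530 rad/s:
  Y(L1) = 0.000-0.01698j S between n2,n1
  Y(L2) = 0.000-0.03204j S between n0,n1
  I1: injects 0.013 A into n2 (from n1)
  Y(R1) = 0.0005181+0.000j S between n0,n1
  Y(C1) = 0.000+0.1010j S between n2,n1
  I2: injects 0.819 A into n1 (from n2)
  Y(R2) = 0.003509+0.000j S between n1,n0
  Y(R3) = 0.3802+0.000j S between n1,n0
  Y(R4) = 0.009434+0.000j S between n0,n2
  V1: constraint V(n2)−V(n1) = 18
Assemble and solve the 3×3 MNA system:
  V(n1)=-0.4285-0.03487j  V(n2)=17.57-0.03487j
  i(V1)=-0.9718-1.512j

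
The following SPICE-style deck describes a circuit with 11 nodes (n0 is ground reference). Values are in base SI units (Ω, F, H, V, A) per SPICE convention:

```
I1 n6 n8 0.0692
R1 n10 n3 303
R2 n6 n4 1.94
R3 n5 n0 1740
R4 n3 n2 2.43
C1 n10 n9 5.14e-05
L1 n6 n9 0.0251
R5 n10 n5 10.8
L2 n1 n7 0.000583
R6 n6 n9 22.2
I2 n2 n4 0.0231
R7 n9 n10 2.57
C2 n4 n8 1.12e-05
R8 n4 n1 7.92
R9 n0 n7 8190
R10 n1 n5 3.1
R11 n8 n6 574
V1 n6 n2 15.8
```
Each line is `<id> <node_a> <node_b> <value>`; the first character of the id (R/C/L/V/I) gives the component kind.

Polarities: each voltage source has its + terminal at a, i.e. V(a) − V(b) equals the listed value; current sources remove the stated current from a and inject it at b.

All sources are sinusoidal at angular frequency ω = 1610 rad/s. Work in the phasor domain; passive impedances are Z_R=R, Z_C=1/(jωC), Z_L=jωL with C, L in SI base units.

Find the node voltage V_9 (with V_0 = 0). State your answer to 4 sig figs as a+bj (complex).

-0.2623-0.07778j V

Apply KCL at each of the 10 non-ground nodes and solve the resulting linear system.
Node n1: branches {L2, R8, R10} → V_1 = 0.07092+0.01209j
Node n2: branches {R4, I2, V1} → V_2 = -15.63+0.04591j
Node n3: branches {R1, R4} → V_3 = -15.51+0.04512j
Node n4: branches {R2, I2, C2, R8} → V_4 = 0.2907+0.04954j
Node n5: branches {R3, R5, R10} → V_5 = -0.01507-0.002566j
Node n6: branches {I1, R2, L1, R6, R11, V1} → V_6 = 0.1671+0.04591j
Node n7: branches {L2, R9} → V_7 = 0.07093+0.01208j
Node n8: branches {I1, C2, R11} → V_8 = 0.6565-3.741j
Node n9: branches {C1, L1, R6, R7} → V_9 = -0.2623-0.07778j
Node n10: branches {R1, C1, R5, R7} → V_10 = -0.3148-0.05364j
Source currents: i(V1)=-0.02705+0.0003259j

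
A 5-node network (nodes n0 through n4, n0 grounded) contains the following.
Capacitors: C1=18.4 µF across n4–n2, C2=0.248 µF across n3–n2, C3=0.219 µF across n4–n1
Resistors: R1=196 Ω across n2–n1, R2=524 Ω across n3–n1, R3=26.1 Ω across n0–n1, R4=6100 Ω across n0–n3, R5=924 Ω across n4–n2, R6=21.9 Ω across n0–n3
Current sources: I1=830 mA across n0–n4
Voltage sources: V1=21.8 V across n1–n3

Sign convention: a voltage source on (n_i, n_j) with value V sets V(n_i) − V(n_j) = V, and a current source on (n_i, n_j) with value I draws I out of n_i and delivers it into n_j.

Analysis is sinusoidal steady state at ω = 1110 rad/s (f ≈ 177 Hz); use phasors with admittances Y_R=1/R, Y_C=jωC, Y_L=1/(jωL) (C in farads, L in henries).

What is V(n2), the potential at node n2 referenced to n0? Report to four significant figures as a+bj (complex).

Apply KCL at each of the 4 non-ground nodes and solve the resulting linear system.
Node n1: branches {R1, R2, R3, C3, V1} → V_1 = 21.74+0.000j
Node n2: branches {C1, R1, C2, R5} → V_2 = 180.8-17.34j
Node n3: branches {R2, C2, R4, R6, V1} → V_3 = -0.06238+0.000j
Node n4: branches {C1, R5, I1, C3} → V_4 = 181.0-57.29j
Source currents: i(V1)=-0.04924-0.04977j

180.8-17.34j V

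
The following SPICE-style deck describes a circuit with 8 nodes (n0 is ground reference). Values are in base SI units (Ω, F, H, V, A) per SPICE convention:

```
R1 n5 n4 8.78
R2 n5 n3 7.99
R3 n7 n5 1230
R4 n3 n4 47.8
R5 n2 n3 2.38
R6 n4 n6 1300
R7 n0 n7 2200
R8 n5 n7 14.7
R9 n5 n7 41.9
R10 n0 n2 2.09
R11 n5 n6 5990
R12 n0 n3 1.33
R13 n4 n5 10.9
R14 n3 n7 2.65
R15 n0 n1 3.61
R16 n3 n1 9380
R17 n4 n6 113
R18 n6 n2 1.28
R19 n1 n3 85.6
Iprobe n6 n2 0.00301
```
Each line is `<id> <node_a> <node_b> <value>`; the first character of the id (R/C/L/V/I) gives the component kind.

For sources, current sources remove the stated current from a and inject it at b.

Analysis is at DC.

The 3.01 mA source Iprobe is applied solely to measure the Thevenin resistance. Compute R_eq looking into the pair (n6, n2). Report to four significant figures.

Apply KCL at each of the 7 non-ground nodes and solve the resulting linear system.
Node n1: branches {R15, R16, R19} → V_1 = -7.506e-07
Node n2: branches {R5, R10, R18, Iprobe} → V_2 = 2.937e-05
Node n3: branches {R2, R4, R5, R12, R14, R16, R19} → V_3 = -1.839e-05
Node n4: branches {R1, R4, R6, R13, R17} → V_4 = -0.0002952
Node n5: branches {R1, R2, R3, R8, R9, R11, R13} → V_5 = -0.0001603
Node n6: branches {R6, R11, R17, R18, Iprobe} → V_6 = -0.003780
Node n7: branches {R3, R7, R8, R9, R14} → V_7 = -4.634e-05

R_eq = 1.265 Ω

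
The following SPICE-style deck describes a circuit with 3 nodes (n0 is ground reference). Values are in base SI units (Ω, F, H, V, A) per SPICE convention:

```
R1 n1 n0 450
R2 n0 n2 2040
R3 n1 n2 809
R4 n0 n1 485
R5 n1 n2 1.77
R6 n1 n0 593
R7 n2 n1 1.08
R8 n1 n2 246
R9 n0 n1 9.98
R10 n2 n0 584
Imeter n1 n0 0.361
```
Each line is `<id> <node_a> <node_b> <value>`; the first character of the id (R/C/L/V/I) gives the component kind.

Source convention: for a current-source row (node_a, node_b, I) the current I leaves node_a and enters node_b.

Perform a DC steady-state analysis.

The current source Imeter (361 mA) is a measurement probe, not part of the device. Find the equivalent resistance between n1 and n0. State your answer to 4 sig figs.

R_eq = 9.228 Ω

Element admittances at DC:
  Y(R1) = 0.002222 S between n1,n0
  Y(R2) = 0.0004902 S between n0,n2
  Y(R3) = 0.001236 S between n1,n2
  Y(R4) = 0.002062 S between n0,n1
  Y(R5) = 0.5650 S between n1,n2
  Y(R6) = 0.001686 S between n1,n0
  Y(R7) = 0.9259 S between n2,n1
  Y(R8) = 0.004065 S between n1,n2
  Y(R9) = 0.1002 S between n0,n1
  Y(R10) = 0.001712 S between n2,n0
  Imeter: injects 0.361 A into n0 (from n1)
Assemble and solve the 2×2 MNA system:
  V(n1)=-3.331  V(n2)=-3.326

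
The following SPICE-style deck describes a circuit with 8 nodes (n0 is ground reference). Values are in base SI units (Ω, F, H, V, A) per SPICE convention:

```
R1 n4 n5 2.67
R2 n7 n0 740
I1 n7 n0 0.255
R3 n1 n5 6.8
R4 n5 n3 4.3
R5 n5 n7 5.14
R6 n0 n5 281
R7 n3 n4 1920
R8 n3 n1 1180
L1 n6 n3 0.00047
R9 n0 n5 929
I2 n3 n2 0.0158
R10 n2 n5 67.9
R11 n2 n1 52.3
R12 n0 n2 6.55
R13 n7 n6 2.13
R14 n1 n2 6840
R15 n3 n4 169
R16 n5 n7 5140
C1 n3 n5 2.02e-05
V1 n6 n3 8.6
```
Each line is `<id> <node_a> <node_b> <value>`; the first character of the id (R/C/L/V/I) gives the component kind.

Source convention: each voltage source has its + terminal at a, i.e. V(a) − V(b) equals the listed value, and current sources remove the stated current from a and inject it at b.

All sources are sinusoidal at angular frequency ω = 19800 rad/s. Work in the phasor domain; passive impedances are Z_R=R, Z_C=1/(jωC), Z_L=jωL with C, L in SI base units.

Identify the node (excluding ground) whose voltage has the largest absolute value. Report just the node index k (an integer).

Apply KCL at each of the 7 non-ground nodes and solve the resulting linear system.
Node n1: branches {R3, R8, R11, R14} → V_1 = -7.676-0.04334j
Node n2: branches {I2, R10, R11, R12, R14} → V_2 = -1.377-0.009067j
Node n3: branches {R4, R7, R8, L1, I2, R15, C1, V1} → V_3 = -10.20+1.759j
Node n4: branches {R1, R7, R15} → V_4 = -8.516-0.02750j
Node n5: branches {R1, R3, R4, R5, R6, R9, R10, R16, C1} → V_5 = -8.487-0.05822j
Node n6: branches {L1, R13, V1} → V_6 = -1.605+1.759j
Node n7: branches {R2, I1, R5, R13, R16} → V_7 = -3.998+1.224j
Source currents: i(V1)=-1.124+0.6728j

3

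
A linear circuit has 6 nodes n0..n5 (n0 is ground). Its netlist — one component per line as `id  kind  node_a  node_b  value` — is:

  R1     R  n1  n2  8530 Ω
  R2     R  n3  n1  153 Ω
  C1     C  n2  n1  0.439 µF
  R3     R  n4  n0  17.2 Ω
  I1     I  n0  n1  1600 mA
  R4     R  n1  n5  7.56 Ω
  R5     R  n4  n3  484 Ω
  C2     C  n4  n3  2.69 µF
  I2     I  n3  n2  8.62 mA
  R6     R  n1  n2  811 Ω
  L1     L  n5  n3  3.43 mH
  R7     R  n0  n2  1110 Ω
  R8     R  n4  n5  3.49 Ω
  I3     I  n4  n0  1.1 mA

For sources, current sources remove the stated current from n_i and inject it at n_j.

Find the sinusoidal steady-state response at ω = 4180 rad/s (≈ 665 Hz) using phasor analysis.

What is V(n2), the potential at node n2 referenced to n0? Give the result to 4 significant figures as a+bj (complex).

Element admittances at ω=4180 rad/s:
  Y(R1) = 0.0001172+0.000j S between n1,n2
  Y(R2) = 0.006536+0.000j S between n3,n1
  Y(C1) = 0.000+0.001835j S between n2,n1
  Y(R3) = 0.05814+0.000j S between n4,n0
  I1: injects 1.6 A into n1 (from n0)
  Y(R4) = 0.1323+0.000j S between n1,n5
  Y(R5) = 0.002066+0.000j S between n4,n3
  Y(C2) = 0.000+0.01124j S between n4,n3
  I2: injects 0.00862 A into n2 (from n3)
  Y(R6) = 0.001233+0.000j S between n1,n2
  Y(L1) = 0.000-0.06975j S between n5,n3
  Y(R7) = 0.0009009+0.000j S between n0,n2
  Y(R8) = 0.2865+0.000j S between n4,n5
  I3: injects 0.0011 A into n0 (from n4)
Assemble and solve the 5×5 MNA system:
  V(n1)=43.80-0.3890j  V(n2)=35.65+6.414j  V(n3)=33.53+0.3323j  V(n4)=26.95-0.09938j  V(n5)=32.39-0.3810j

35.65+6.414j V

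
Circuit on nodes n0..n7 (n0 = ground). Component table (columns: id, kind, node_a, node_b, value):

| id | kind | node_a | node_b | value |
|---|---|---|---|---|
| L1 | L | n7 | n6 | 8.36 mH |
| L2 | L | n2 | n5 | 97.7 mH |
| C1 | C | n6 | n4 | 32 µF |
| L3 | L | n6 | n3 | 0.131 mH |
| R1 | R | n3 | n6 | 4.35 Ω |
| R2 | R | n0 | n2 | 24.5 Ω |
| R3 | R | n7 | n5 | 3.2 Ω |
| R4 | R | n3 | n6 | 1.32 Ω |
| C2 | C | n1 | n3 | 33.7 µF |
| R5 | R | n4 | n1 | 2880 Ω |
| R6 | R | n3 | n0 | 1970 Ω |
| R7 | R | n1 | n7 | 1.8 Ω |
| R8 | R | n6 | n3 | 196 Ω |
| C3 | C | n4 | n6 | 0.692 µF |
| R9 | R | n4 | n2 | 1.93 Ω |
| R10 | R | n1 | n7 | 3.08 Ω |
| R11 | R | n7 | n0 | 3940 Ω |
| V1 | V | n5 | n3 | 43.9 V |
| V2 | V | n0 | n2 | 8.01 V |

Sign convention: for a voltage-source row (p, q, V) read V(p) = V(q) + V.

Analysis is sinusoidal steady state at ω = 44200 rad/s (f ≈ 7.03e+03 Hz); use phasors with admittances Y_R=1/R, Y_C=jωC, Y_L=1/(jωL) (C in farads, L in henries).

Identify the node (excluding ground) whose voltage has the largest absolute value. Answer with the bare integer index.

5

MNA unknowns: 7 node voltages V₁..V_7 plus 2 source currents (V1, V2)
L1: Y=0.000-0.002706j on G[7,6]
L2: Y=0.000-0.0002316j on G[2,5]
C1: Y=0.000+1.414j on G[6,4]
L3: Y=0.000-0.1727j on G[6,3]
R1: Y=0.2299+0.000j on G[3,6]
R2: Y=0.04082+0.000j on G[0,2]
R3: Y=0.3125+0.000j on G[7,5]
R4: Y=0.7576+0.000j on G[3,6]
C2: Y=0.000+1.490j on G[1,3]
R5: Y=0.0003472+0.000j on G[4,1]
R6: Y=0.0005076+0.000j on G[3,0]
R7: Y=0.5556+0.000j on G[1,7]
R8: Y=0.005102+0.000j on G[6,3]
C3: Y=0.000+0.03059j on G[4,6]
R9: Y=0.5181+0.000j on G[4,2]
R10: Y=0.3247+0.000j on G[1,7]
R11: Y=0.0002538+0.000j on G[7,0]
V1: row V5−V3=43.9, i_V1 at 5,3
V2: row V0−V2=8.01, i_V2 at 0,2
solve → V1=-6.941-6.572j, V2=-8.010+0.000j, V3=-7.988+0.06866j, V4=-8.004+0.02192j, V5=35.91+0.06866j, V6=-7.995+0.02013j, V7=4.297-4.803j
aux → i_V1=-9.880-1.512j, i_V2=-0.3299-0.001184j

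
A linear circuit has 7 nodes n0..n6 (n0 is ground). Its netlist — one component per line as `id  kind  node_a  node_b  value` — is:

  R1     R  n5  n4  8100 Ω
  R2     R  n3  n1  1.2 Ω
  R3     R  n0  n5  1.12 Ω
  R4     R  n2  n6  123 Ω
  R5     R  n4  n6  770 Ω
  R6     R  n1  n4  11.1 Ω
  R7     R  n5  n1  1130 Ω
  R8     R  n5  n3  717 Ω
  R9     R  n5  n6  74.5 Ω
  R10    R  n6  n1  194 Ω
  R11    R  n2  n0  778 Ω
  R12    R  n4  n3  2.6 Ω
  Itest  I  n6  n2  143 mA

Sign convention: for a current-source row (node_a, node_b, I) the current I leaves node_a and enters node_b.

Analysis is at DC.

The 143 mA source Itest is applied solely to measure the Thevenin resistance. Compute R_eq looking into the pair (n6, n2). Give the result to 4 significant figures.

R_eq = 107.4 Ω

Element admittances at DC:
  Y(R1) = 0.0001235 S between n5,n4
  Y(R2) = 0.8333 S between n3,n1
  Y(R3) = 0.8929 S between n0,n5
  Y(R4) = 0.008130 S between n2,n6
  Y(R5) = 0.001299 S between n4,n6
  Y(R6) = 0.09009 S between n1,n4
  Y(R7) = 0.0008850 S between n5,n1
  Y(R8) = 0.001395 S between n5,n3
  Y(R9) = 0.01342 S between n5,n6
  Y(R10) = 0.005155 S between n6,n1
  Y(R11) = 0.001285 S between n2,n0
  Y(R12) = 0.3846 S between n4,n3
  Itest: injects 0.143 A into n2 (from n6)
Assemble and solve the 6×6 MNA system:
  V(n1)=-0.8931  V(n2)=14.14  V(n3)=-0.8921  V(n4)=-0.8929  V(n5)=-0.02035  V(n6)=-1.218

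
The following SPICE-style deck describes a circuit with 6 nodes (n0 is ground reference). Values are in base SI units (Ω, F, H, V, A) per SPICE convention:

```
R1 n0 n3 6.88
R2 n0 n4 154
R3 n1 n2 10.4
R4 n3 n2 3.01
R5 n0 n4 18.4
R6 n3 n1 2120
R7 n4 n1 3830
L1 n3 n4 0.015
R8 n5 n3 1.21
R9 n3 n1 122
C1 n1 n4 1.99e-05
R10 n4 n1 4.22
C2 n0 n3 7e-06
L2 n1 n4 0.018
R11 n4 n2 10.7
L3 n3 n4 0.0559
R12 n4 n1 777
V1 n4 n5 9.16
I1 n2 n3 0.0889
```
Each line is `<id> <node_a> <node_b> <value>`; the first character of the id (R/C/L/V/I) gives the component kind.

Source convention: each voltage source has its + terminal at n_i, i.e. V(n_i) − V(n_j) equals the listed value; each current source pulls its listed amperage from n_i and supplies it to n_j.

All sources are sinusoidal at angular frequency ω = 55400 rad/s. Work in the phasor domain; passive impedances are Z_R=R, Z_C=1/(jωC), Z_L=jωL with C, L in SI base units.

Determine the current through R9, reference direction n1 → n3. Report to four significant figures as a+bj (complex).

0.06003+0.003075j A

Element admittances at ω=55400 rad/s:
  Y(R1) = 0.1453+0.000j S between n0,n3
  Y(R2) = 0.006494+0.000j S between n0,n4
  Y(R3) = 0.09615+0.000j S between n1,n2
  Y(R4) = 0.3322+0.000j S between n3,n2
  Y(R5) = 0.05435+0.000j S between n0,n4
  Y(R6) = 0.0004717+0.000j S between n3,n1
  Y(R7) = 0.0002611+0.000j S between n4,n1
  Y(L1) = 0.000-0.001203j S between n3,n4
  Y(R8) = 0.8264+0.000j S between n5,n3
  Y(R9) = 0.008197+0.000j S between n3,n1
  Y(C1) = 0.000+1.102j S between n1,n4
  Y(R10) = 0.2370+0.000j S between n4,n1
  Y(C2) = 0.000+0.3878j S between n0,n3
  Y(L2) = 0.000-0.001003j S between n1,n4
  Y(R11) = 0.09346+0.000j S between n4,n2
  Y(L3) = 0.000-0.0003229j S between n3,n4
  Y(R12) = 0.001287+0.000j S between n4,n1
  V1: constraint V(n4)−V(n5) = 9.16
  I1: injects 0.0889 A into n3 (from n2)
Assemble and solve the 6×6 MNA system:
  V(n1)=6.848+1.291j  V(n2)=2.038+0.9721j  V(n3)=-0.4755+0.9163j  V(n4)=6.976+0.8417j  V(n5)=-2.184+0.8417j
  i(V1)=-1.412-0.06162j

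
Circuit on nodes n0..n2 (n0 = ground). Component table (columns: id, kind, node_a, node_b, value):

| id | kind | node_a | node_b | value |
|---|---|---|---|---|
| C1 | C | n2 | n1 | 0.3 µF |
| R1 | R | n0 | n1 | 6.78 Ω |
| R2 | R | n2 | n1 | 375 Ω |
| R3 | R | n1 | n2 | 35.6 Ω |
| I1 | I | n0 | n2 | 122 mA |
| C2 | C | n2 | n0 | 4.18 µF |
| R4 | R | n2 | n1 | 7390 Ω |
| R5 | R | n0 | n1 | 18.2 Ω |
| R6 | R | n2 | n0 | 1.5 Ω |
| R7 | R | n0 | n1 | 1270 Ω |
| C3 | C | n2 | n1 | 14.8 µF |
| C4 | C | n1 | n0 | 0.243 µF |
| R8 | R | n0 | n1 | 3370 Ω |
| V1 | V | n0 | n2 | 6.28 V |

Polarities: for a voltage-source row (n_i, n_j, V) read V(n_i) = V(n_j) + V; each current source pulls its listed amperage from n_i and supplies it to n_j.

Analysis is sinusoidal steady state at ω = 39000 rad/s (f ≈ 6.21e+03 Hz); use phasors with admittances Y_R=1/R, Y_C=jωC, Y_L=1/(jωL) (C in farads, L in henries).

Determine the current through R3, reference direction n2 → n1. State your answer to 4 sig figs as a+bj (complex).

MNA unknowns: 2 node voltages V₁..V_2 plus 1 source current (V1)
C1: Y=0.000+0.01170j on G[2,1]
R1: Y=0.1475+0.000j on G[0,1]
R2: Y=0.002667+0.000j on G[2,1]
R3: Y=0.02809+0.000j on G[1,2]
I1: z[0]−=0.122, z[2]+=0.122
C2: Y=0.000+0.1630j on G[2,0]
R4: Y=0.0001353+0.000j on G[2,1]
R5: Y=0.05495+0.000j on G[0,1]
R6: Y=0.6667+0.000j on G[2,0]
R7: Y=0.0007874+0.000j on G[0,1]
C3: Y=0.000+0.5772j on G[2,1]
C4: Y=0.000+0.009477j on G[1,0]
R8: Y=0.0002967+0.000j on G[0,1]
V1: row V0−V2=6.28, i_V1 at 0,2
solve → V1=-5.468-1.818j, V2=-6.280+0.000j
aux → i_V1=-5.404-1.446j

-0.02280+0.05107j A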